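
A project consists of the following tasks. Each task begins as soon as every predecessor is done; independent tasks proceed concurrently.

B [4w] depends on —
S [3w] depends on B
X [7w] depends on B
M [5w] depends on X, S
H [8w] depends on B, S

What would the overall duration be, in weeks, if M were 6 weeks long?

Critical path before the change: B→X→M = 4+7+5 = 16 giving 16 weeks.
M is on the critical path; changing it to 6 makes that path 17 weeks.
No other chain overtakes it, so the finish is 17 weeks.

17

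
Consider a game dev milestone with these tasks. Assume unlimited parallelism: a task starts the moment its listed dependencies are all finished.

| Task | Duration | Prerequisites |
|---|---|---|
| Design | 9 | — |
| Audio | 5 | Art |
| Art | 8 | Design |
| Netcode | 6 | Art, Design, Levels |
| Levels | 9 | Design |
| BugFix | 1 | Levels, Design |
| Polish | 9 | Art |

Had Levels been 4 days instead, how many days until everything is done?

Actual critical path: Design→Art→Polish = 9+8+9 = 26 ⇒ 26 days.
Levels has 2 days of float (longest path through it is 24).
The critical path is still Design→Art→Polish; finish is now 26 days.

26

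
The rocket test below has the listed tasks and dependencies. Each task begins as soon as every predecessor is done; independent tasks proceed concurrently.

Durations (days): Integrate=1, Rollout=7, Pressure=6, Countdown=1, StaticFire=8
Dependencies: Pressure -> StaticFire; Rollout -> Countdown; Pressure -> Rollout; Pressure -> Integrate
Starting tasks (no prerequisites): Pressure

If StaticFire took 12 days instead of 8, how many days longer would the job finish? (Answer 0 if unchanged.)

Critical path before the change: Pressure→StaticFire = 6+8 = 14 giving 14 days.
StaticFire is on the critical path; changing it to 12 makes that path 18 days.
That remains the longest chain; total 18 days.
Change in finish: 18 − 14 = +4 days.

4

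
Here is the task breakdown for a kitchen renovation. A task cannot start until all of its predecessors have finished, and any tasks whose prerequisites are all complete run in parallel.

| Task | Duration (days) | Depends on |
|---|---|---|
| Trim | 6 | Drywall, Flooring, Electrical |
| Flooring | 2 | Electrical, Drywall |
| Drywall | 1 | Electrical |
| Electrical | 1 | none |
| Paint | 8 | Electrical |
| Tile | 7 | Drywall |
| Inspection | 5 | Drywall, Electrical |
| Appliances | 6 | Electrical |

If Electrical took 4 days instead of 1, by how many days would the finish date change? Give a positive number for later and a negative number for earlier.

3

The binding path is Electrical→Drywall→Flooring→Trim = 1+1+2+6 = 10; finish at 10 days.
Electrical lies on that path, so at 4 days the path becomes 13 days.
That remains the longest chain; total 13 days.
Change in finish: 13 − 10 = +3 days.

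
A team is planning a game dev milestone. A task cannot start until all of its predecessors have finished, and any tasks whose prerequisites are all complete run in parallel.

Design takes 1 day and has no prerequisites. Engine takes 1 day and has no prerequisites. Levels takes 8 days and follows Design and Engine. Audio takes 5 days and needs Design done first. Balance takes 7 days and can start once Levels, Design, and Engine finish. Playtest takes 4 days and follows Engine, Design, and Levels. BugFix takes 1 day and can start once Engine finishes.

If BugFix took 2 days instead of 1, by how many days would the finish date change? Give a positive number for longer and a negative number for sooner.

0

Baseline: Design→Levels→Balance = 1+8+7 = 16 → 16 days.
The longest path through BugFix is only 2 days, so BugFix has float 14.
No other chain overtakes it, so the finish is 16 days.
Change in finish: 16 − 16 = +0 days.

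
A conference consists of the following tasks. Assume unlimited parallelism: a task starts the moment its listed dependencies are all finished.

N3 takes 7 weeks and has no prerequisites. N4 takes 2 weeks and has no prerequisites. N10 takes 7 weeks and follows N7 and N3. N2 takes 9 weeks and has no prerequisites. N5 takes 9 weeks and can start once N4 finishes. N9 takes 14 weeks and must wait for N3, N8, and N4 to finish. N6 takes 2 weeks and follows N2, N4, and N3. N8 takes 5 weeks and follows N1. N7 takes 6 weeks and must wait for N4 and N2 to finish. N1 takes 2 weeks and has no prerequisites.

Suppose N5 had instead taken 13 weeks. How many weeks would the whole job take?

22

As given, the longest chain is N2→N7→N10 = 9+6+7 = 22, so the finish is 22 weeks.
N5 is off the critical path — its longest chain is 11 weeks, giving 11 of slack.
That remains the longest chain; total 22 weeks.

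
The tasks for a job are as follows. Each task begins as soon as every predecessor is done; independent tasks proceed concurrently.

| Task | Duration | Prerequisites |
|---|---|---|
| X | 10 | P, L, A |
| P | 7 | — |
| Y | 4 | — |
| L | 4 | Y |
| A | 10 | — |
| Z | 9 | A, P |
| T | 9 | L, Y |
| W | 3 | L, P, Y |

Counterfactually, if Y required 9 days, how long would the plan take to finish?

23

The binding path is A→X = 10+10 = 20; finish at 20 days.
Y is off the critical path — its longest chain is 18 days, giving 2 of slack.
New critical path: Y→L→X = 9+4+10 = 23 ⇒ 23 days.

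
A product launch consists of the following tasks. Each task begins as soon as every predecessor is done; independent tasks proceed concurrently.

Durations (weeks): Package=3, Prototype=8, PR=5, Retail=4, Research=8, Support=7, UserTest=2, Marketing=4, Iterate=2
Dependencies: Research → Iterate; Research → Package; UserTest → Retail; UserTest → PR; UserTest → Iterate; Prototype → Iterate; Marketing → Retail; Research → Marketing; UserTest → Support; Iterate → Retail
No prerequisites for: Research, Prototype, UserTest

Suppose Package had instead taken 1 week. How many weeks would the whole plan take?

The binding path is Research→Marketing→Retail = 8+4+4 = 16; finish at 16 weeks.
Package is off the critical path — its longest chain is 11 weeks, giving 5 of slack.
No other chain overtakes it, so the finish is 16 weeks.

16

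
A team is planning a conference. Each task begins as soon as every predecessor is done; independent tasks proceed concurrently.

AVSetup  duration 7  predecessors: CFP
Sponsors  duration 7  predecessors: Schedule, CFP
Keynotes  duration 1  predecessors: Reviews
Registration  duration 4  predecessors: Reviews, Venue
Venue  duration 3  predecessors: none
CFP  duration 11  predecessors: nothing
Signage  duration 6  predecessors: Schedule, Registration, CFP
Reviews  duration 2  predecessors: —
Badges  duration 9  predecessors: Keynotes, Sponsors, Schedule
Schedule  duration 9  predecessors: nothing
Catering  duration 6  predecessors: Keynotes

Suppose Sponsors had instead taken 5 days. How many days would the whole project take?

Baseline: CFP→Sponsors→Badges = 11+7+9 = 27 → 27 days.
Sponsors lies on that path, so at 5 days the path becomes 25 days.
The critical path is still CFP→Sponsors→Badges; finish is now 25 days.

25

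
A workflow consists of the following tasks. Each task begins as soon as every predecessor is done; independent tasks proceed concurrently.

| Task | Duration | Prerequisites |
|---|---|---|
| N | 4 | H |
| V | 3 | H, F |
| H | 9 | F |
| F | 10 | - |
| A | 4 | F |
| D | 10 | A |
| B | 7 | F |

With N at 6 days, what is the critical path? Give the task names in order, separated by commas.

F, H, N

The binding path is F→A→D = 10+4+10 = 24; finish at 24 days.
N is off the critical path — its longest chain is 23 days, giving 1 of slack.
New critical path: F→H→N = 10+9+6 = 25 ⇒ 25 days.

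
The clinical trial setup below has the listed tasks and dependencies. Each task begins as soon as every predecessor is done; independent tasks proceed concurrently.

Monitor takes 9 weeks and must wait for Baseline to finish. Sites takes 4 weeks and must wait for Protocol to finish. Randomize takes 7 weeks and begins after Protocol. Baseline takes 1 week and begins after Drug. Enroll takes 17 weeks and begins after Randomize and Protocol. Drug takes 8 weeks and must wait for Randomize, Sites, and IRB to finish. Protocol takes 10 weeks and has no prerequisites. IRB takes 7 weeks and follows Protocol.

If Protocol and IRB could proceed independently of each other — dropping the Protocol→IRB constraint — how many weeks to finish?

Before: longest chain Protocol→IRB→Drug→Baseline→Monitor = 10+7+8+1+9 = 35, finish 35.
Without Protocol→IRB, IRB's earliest start moves from 10 to 0.
After: Protocol→Randomize→Drug→Baseline→Monitor = 10+7+8+1+9 = 35 → 35 weeks.

35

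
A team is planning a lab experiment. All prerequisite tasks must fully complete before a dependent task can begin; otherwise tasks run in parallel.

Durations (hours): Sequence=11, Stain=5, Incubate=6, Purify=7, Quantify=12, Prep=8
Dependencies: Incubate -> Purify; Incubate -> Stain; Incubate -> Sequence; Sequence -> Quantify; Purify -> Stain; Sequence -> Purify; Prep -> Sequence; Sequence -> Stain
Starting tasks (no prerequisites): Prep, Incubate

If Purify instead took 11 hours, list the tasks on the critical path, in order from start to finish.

Prep, Sequence, Purify, Stain

Baseline: Prep→Sequence→Purify→Stain = 8+11+7+5 = 31 → 31 hours.
Since Purify is critical, the +4 change carries straight to that chain (now 35 hours).
No other chain overtakes it, so the finish is 35 hours.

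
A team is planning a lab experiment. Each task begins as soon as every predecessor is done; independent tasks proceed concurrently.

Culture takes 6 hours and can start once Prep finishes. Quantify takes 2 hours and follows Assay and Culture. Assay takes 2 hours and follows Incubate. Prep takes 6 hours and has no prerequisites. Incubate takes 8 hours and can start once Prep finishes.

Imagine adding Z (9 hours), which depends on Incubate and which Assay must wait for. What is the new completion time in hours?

27

Originally the lab experiment takes 18 hours.
With Z inserted, Assay now waits for max(Incubate, Z).
New critical path: Prep→Incubate→Z→Assay→Quantify = 6+8+9+2+2 = 27 ⇒ 27 hours.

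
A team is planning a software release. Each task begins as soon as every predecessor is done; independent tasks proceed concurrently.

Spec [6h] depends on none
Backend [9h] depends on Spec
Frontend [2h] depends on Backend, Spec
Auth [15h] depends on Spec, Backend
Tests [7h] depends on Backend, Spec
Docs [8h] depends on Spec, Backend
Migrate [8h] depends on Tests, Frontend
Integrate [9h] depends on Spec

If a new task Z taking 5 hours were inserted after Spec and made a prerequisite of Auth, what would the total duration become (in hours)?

Originally the project takes 30 hours.
With Z inserted, Auth now waits for max(Spec, Backend, Z).
New critical path: Spec→Backend→Auth = 6+9+15 = 30 ⇒ 30 hours.

30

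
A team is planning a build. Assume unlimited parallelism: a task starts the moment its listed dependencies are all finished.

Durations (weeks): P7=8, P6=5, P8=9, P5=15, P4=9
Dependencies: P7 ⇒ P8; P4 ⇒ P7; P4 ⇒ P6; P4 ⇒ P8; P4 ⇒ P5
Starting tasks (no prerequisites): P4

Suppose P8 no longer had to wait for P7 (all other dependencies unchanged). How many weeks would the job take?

24

Before: longest chain P4→P7→P8 = 9+8+9 = 26, finish 26.
Without P7→P8, P8's earliest start moves from 17 to 9.
The longest chain is now P4→P5 = 9+15 = 24, so the job takes 24 weeks.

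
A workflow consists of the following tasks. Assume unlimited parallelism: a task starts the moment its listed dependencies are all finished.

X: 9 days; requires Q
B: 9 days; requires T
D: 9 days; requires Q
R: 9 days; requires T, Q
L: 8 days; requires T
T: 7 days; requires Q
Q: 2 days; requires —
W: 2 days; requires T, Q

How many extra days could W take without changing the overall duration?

7

Q→T→R = 2+7+9 = 18 sets the makespan at 18 days.
Longest path through W: 11 days (earliest finish 11, latest finish 18).
Float = 18 − 11 = 7.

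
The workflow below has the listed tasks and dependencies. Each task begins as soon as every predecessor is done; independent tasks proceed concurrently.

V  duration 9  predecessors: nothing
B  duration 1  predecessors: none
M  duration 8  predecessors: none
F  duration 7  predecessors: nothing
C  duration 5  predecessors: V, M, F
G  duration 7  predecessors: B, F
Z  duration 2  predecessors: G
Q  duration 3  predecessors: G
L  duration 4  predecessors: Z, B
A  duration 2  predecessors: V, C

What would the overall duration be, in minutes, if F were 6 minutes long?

19

As given, the longest chain is F→G→Z→L = 7+7+2+4 = 20, so the finish is 20 minutes.
F lies on that path, so at 6 minutes the path becomes 19 minutes.
No other chain overtakes it, so the finish is 19 minutes.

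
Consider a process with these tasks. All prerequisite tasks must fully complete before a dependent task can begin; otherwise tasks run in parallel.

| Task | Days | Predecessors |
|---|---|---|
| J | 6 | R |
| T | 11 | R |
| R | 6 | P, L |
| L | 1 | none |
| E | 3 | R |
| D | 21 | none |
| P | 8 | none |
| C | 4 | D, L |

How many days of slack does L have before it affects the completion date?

7

The longest chain is D→C = 21+4 = 25; overall finish 25 days.
L finishes as early as 1 and must finish by 8.
Float = 25 − 18 = 7.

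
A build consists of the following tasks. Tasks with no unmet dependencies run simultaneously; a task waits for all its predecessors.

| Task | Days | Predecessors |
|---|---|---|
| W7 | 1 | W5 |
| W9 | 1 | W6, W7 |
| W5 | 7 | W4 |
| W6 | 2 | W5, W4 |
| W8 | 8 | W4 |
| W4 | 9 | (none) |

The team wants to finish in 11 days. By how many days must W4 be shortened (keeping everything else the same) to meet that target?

8

Current finish: 19 days; target: 11.
W4 is on every critical path, so each day cut from W4 cuts the finish by one (this holds down to a finish of 11).
Need 19 − 11 = 8 days off W4 → W4 becomes 1 day, finish becomes 11.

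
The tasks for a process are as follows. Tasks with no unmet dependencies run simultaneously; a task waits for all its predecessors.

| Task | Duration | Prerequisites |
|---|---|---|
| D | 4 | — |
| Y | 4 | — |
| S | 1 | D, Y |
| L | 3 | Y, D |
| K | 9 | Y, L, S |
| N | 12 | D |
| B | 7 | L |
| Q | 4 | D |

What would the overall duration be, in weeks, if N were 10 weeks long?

As given, the longest chain is D→N = 4+12 = 16, so the finish is 16 weeks.
Since N is critical, the -2 change carries straight to that chain (now 14 weeks).
The binding chain switches to D→L→K = 4+3+9 = 16; finish 16 weeks.

16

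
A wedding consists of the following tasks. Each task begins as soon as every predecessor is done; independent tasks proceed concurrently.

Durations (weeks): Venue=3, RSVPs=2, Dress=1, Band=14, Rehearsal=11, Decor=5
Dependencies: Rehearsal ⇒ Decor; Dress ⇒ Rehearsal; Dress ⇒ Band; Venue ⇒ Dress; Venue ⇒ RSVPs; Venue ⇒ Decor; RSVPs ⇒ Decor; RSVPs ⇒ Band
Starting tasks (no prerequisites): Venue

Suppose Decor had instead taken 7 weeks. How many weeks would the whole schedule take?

22

Baseline: Venue→Dress→Rehearsal→Decor = 3+1+11+5 = 20 → 20 weeks.
Since Decor is critical, the +2 change carries straight to that chain (now 22 weeks).
No other chain overtakes it, so the finish is 22 weeks.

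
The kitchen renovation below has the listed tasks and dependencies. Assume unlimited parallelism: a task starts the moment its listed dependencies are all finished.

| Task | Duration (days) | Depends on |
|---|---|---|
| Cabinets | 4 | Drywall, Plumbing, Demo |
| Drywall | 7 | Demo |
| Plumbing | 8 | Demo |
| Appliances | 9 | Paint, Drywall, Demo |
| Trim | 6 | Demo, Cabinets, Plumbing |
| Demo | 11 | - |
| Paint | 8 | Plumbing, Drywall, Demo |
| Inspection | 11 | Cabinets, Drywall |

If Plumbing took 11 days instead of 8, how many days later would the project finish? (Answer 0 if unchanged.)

3

Baseline: Demo→Plumbing→Paint→Appliances = 11+8+8+9 = 36 → 36 days.
Plumbing is on the critical path; changing it to 11 makes that path 39 days.
The critical path is still Demo→Plumbing→Paint→Appliances; finish is now 39 days.
Change in finish: 39 − 36 = +3 days.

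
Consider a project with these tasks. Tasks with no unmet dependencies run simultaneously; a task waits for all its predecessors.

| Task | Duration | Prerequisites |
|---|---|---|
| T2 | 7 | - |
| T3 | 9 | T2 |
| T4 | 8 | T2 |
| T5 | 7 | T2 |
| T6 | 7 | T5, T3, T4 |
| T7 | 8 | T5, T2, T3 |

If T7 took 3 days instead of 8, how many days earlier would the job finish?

The binding path is T2→T3→T7 = 7+9+8 = 24; finish at 24 days.
T7 is on the critical path; changing it to 3 makes that path 19 days.
Now T2→T3→T6 = 7+9+7 = 23 is longest, so the finish becomes 23 days.
Change in finish: 23 − 24 = -1 days.

1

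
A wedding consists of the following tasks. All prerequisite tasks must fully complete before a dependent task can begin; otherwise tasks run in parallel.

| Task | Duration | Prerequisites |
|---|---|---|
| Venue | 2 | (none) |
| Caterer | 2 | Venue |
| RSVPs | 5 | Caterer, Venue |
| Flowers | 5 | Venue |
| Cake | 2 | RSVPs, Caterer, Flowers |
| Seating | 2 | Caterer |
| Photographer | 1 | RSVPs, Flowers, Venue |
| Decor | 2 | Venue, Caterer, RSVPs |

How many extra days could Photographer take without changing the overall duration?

1

The longest chain is Venue→Caterer→RSVPs→Cake = 2+2+5+2 = 11; overall finish 11 days.
The longest chain containing Photographer totals 10 days.
Float = 11 − 10 = 1.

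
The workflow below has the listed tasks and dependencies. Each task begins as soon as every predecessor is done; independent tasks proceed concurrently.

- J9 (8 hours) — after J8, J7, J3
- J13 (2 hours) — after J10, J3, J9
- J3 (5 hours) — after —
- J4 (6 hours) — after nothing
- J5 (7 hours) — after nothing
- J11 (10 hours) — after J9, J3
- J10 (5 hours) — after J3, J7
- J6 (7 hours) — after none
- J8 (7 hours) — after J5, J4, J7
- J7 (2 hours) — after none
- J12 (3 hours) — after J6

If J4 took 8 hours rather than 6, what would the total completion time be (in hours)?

Critical path before the change: J5→J8→J9→J11 = 7+7+8+10 = 32 giving 32 hours.
J4 has 1 hour of float (longest path through it is 31).
Now J4→J8→J9→J11 = 8+7+8+10 = 33 is longest, so the finish becomes 33 hours.

33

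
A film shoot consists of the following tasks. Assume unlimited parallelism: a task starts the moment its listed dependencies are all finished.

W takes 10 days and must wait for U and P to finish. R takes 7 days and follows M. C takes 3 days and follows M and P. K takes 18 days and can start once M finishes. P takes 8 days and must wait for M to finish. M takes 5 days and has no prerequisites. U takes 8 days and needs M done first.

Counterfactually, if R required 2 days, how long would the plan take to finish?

As given, the longest chain is M→U→W = 5+8+10 = 23, so the finish is 23 days.
The longest path through R is only 12 days, so R has float 11.
No other chain overtakes it, so the finish is 23 days.

23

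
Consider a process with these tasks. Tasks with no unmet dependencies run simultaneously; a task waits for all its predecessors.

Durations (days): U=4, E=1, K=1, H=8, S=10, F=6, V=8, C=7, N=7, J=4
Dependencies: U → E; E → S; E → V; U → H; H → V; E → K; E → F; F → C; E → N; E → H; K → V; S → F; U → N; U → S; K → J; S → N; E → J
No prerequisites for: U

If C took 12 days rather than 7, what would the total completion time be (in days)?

33

Baseline: U→E→S→F→C = 4+1+10+6+7 = 28 → 28 days.
Since C is critical, the +5 change carries straight to that chain (now 33 days).
No other chain overtakes it, so the finish is 33 days.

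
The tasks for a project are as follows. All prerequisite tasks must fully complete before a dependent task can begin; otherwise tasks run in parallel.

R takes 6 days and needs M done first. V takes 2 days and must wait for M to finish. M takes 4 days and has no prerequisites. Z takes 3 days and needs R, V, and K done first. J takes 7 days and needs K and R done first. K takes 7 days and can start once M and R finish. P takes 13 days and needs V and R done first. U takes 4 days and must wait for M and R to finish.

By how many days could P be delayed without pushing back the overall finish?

The longest chain is M→R→K→J = 4+6+7+7 = 24; overall finish 24 days.
The longest chain containing P totals 23 days.
So P can slip 24 − 23 = 1 day.

1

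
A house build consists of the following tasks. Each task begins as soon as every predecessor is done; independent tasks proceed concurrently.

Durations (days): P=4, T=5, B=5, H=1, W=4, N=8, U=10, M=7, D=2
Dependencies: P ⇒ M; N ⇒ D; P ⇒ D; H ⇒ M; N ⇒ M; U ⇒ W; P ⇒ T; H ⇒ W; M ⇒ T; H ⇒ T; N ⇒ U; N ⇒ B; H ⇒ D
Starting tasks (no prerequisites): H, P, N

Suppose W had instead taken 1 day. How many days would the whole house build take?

The binding path is N→U→W = 8+10+4 = 22; finish at 22 days.
W is on the critical path; changing it to 1 makes that path 19 days.
Now N→M→T = 8+7+5 = 20 is longest, so the finish becomes 20 days.

20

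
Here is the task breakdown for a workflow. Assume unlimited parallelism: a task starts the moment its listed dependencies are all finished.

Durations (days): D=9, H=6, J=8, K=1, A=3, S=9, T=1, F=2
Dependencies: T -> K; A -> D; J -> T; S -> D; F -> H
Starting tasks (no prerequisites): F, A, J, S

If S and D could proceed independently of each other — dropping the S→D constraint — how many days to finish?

Before: longest chain S→D = 9+9 = 18, finish 18.
Without S→D, D's earliest start moves from 9 to 3.
The longest chain is now A→D = 3+9 = 12, so the workflow takes 12 days.

12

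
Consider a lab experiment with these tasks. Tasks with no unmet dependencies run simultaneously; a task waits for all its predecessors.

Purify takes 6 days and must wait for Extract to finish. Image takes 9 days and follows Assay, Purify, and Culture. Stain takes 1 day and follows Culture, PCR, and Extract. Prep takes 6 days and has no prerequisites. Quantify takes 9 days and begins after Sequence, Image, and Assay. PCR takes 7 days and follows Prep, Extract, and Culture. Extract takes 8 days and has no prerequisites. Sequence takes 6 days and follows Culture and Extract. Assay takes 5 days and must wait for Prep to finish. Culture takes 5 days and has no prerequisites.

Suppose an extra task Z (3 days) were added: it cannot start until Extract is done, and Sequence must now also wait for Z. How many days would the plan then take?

Originally the plan takes 32 days.
With Z inserted, Sequence now waits for max(Culture, Extract, Z).
New critical path: Extract→Purify→Image→Quantify = 8+6+9+9 = 32 ⇒ 32 days.

32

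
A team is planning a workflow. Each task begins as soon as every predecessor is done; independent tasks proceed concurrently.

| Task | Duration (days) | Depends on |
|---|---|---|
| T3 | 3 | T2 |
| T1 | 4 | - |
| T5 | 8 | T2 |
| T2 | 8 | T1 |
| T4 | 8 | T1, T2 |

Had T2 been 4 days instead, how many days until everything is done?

16

Actual critical path: T1→T2→T4 = 4+8+8 = 20 ⇒ 20 days.
T2 is on the critical path; changing it to 4 makes that path 16 days.
That remains the longest chain; total 16 days.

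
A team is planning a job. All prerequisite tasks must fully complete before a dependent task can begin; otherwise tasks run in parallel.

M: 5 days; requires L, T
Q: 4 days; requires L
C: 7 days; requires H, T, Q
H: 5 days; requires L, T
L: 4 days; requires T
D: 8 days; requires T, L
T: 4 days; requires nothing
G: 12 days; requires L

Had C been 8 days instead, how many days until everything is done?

21

Critical path before the change: T→L→H→C = 4+4+5+7 = 20 giving 20 days.
C is on the critical path; changing it to 8 makes that path 21 days.
That remains the longest chain; total 21 days.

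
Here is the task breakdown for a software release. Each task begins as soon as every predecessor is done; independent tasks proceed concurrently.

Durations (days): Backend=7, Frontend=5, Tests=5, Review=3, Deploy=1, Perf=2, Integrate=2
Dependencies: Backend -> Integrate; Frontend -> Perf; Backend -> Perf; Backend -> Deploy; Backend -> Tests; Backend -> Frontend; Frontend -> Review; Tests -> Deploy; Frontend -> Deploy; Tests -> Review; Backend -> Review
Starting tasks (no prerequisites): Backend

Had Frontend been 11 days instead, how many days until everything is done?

Critical path before the change: Backend→Frontend→Review = 7+5+3 = 15 giving 15 days.
Frontend lies on that path, so at 11 days the path becomes 21 days.
The critical path is still Backend→Frontend→Review; finish is now 21 days.

21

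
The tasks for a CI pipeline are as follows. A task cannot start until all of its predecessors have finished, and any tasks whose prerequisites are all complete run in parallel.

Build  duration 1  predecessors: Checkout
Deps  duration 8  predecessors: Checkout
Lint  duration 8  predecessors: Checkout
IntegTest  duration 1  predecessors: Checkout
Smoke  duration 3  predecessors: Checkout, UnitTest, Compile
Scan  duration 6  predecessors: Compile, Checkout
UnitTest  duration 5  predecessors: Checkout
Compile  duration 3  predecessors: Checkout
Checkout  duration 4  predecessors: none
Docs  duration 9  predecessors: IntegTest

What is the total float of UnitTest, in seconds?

2

Checkout→IntegTest→Docs = 4+1+9 = 14 sets the makespan at 14 seconds.
Longest path through UnitTest: 12 seconds (earliest finish 9, latest finish 11).
Slack of UnitTest = 6 − 4 = 2 seconds.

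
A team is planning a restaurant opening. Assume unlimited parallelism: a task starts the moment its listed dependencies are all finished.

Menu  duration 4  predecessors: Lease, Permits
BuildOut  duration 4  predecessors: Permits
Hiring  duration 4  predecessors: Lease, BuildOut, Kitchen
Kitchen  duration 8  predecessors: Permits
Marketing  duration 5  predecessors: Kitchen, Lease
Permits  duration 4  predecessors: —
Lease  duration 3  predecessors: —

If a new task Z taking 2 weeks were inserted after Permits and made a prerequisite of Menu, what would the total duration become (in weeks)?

Originally the job takes 17 weeks.
With Z inserted, Menu now waits for max(Lease, Permits, Z).
New critical path: Permits→Kitchen→Marketing = 4+8+5 = 17 ⇒ 17 weeks.

17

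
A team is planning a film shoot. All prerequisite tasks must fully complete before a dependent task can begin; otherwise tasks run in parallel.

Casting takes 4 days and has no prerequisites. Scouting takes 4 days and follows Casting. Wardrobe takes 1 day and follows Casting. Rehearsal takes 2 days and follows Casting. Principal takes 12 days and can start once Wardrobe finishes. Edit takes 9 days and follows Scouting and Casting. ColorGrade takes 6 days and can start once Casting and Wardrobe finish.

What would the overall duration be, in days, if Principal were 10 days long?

Actual critical path: Casting→Wardrobe→Principal = 4+1+12 = 17 ⇒ 17 days.
Principal is on the critical path; changing it to 10 makes that path 15 days.
The binding chain switches to Casting→Scouting→Edit = 4+4+9 = 17; finish 17 days.

17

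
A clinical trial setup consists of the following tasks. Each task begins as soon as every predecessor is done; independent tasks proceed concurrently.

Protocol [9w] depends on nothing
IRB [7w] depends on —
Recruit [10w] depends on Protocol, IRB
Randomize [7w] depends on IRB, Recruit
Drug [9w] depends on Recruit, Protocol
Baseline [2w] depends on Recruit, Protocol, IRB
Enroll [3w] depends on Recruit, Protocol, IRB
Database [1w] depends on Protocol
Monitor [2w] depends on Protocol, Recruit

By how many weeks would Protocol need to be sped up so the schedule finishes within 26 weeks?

Current finish: 28 weeks; target: 26.
Protocol is on every critical path, so each week cut from Protocol cuts the finish by one (this holds down to a finish of 26).
Need 28 − 26 = 2 weeks off Protocol → Protocol becomes 7 weeks, finish becomes 26.

2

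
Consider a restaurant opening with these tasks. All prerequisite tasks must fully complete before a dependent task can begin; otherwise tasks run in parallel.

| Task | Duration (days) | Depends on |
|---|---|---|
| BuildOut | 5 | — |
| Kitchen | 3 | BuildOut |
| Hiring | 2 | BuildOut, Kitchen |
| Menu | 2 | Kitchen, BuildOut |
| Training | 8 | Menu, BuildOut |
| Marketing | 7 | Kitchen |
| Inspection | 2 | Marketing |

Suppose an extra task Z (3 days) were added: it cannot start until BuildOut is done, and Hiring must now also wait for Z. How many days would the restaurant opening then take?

18

Originally the restaurant opening takes 18 days.
With Z inserted, Hiring now waits for max(BuildOut, Kitchen, Z).
New critical path: BuildOut→Kitchen→Menu→Training = 5+3+2+8 = 18 ⇒ 18 days.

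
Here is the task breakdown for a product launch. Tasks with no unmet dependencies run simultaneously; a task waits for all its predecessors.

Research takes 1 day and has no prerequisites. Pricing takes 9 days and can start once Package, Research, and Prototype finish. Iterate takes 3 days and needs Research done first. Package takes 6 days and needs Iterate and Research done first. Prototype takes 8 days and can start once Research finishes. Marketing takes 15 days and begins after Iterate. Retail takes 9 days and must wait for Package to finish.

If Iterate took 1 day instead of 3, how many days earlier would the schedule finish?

Actual critical path: Research→Iterate→Package→Pricing = 1+3+6+9 = 19 ⇒ 19 days.
Iterate lies on that path, so at 1 day the path becomes 17 days.
Now Research→Prototype→Pricing = 1+8+9 = 18 is longest, so the finish becomes 18 days.
Change in finish: 18 − 19 = -1 days.

1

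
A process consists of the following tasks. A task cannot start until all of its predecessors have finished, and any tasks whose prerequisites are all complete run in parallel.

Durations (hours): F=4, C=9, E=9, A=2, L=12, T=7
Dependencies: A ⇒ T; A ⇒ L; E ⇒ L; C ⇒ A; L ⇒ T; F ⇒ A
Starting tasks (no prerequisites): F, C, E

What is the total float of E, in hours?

2

Critical path: C→A→L→T = 9+2+12+7 = 30, so the finish is 30 hours.
The longest chain containing E totals 28 hours.
Slack of E = 2 − 0 = 2 hours.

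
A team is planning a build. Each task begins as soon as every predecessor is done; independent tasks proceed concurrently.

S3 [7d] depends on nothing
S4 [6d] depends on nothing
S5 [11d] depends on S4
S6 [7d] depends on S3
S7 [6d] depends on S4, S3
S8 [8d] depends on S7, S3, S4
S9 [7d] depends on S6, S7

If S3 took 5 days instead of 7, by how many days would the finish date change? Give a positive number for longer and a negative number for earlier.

-1

Baseline: S3→S6→S9 = 7+7+7 = 21 → 21 days.
S3 lies on that path, so at 5 days the path becomes 19 days.
New critical path: S4→S7→S8 = 6+6+8 = 20 ⇒ 20 days.
Change in finish: 20 − 21 = -1 days.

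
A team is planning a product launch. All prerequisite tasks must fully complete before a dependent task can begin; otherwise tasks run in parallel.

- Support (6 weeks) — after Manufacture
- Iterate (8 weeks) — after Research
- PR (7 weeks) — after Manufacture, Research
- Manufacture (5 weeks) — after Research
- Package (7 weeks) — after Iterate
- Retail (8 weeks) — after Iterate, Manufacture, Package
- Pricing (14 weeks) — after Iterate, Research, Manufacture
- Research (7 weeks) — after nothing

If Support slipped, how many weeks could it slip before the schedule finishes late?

12

Critical path: Research→Iterate→Package→Retail = 7+8+7+8 = 30, so the finish is 30 weeks.
Support finishes as early as 18 and must finish by 30.
Float = 30 − 18 = 12.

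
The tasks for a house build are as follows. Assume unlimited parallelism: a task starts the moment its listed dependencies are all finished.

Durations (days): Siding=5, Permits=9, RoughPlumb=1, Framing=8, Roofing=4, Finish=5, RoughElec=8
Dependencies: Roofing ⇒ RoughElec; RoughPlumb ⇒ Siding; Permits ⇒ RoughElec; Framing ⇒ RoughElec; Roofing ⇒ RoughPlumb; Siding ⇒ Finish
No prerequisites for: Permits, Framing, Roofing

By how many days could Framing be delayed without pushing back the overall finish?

Permits→RoughElec = 9+8 = 17 sets the makespan at 17 days.
The longest chain containing Framing totals 16 days.
Float = 17 − 16 = 1.

1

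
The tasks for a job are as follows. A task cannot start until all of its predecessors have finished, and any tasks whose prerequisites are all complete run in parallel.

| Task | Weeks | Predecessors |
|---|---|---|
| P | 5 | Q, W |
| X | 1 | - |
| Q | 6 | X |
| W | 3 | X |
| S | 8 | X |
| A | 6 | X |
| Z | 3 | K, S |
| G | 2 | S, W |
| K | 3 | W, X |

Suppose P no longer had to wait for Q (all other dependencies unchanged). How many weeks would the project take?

With the dependency in place, X→S→Z = 1+8+3 = 12 sets the finish at 12 weeks.
Without Q→P, P's earliest start moves from 7 to 4.
After: X→S→Z = 1+8+3 = 12 → 12 weeks.

12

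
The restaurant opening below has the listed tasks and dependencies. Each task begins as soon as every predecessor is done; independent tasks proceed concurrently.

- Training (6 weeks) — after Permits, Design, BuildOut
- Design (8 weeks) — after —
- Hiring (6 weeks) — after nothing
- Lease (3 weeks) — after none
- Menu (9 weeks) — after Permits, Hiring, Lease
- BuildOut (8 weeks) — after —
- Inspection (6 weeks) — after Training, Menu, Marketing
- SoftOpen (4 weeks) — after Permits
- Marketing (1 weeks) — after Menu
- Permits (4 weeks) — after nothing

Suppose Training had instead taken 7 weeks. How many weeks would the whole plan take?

22

Actual critical path: Hiring→Menu→Marketing→Inspection = 6+9+1+6 = 22 ⇒ 22 weeks.
The longest path through Training is only 20 weeks, so Training has float 2.
That remains the longest chain; total 22 weeks.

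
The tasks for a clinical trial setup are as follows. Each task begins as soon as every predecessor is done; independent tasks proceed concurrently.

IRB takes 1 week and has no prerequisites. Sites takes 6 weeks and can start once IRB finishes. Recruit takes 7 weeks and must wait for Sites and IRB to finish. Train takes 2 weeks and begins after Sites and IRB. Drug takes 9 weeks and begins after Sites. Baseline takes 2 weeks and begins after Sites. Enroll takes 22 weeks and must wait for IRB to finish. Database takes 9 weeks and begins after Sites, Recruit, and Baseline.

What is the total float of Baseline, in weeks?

5

The longest chain is IRB→Sites→Recruit→Database = 1+6+7+9 = 23; overall finish 23 weeks.
Longest path through Baseline: 18 weeks (earliest finish 9, latest finish 14).
Slack of Baseline = 12 − 7 = 5 weeks.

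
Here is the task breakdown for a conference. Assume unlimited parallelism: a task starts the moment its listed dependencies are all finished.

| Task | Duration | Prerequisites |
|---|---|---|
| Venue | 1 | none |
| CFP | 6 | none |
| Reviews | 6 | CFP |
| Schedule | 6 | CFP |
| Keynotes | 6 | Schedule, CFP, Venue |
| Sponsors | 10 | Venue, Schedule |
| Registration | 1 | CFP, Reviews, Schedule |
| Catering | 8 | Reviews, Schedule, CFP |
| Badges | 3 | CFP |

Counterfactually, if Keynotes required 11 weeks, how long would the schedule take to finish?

Critical path before the change: CFP→Schedule→Sponsors = 6+6+10 = 22 giving 22 weeks.
Keynotes is off the critical path — its longest chain is 18 weeks, giving 4 of slack.
New critical path: CFP→Schedule→Keynotes = 6+6+11 = 23 ⇒ 23 weeks.

23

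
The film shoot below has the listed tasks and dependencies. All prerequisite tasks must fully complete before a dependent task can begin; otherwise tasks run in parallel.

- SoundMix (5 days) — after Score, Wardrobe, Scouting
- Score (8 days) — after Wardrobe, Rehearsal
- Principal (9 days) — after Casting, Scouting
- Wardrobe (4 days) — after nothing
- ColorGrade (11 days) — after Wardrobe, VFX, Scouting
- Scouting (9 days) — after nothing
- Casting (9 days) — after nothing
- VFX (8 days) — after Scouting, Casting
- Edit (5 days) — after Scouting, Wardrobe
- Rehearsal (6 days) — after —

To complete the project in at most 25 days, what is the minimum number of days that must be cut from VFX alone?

Current finish: 28 days; target: 25.
VFX is on every critical path, so each day cut from VFX cuts the finish by one (this holds down to a finish of 21).
Need 28 − 25 = 3 days off VFX → VFX becomes 5 days, finish becomes 25.

3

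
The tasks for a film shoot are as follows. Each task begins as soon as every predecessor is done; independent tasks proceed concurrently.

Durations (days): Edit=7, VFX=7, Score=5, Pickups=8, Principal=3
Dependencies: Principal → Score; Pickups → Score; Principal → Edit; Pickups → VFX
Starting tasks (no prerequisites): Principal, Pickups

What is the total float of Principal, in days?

5

The longest chain is Pickups→VFX = 8+7 = 15; overall finish 15 days.
The longest chain containing Principal totals 10 days.
So Principal can slip 8 − 3 = 5 days.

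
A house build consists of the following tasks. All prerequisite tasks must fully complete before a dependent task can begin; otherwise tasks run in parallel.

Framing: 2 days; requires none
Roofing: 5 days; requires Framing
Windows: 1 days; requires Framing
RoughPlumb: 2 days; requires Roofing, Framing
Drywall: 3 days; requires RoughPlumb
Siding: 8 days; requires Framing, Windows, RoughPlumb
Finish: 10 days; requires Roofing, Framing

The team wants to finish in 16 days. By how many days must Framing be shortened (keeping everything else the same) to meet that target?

1

Current finish: 17 days; target: 16.
Framing is on every critical path, so each day cut from Framing cuts the finish by one (this holds down to a finish of 16).
Need 17 − 16 = 1 day off Framing → Framing becomes 1 day, finish becomes 16.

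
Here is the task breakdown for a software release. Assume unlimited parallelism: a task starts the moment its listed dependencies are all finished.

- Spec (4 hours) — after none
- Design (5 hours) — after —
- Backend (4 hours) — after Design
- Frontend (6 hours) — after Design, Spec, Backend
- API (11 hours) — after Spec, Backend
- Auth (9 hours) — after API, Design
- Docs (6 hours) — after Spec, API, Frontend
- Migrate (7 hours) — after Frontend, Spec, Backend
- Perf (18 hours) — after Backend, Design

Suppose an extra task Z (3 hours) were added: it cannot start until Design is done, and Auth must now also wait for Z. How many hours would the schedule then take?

Originally the schedule takes 29 hours.
With Z inserted, Auth now waits for max(API, Design, Z).
New critical path: Design→Backend→API→Auth = 5+4+11+9 = 29 ⇒ 29 hours.

29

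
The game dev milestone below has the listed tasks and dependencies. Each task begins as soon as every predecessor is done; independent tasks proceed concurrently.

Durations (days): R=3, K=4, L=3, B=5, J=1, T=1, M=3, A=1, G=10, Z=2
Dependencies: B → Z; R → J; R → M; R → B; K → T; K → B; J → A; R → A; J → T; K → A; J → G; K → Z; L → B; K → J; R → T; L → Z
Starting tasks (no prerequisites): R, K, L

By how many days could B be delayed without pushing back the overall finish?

4

K→J→G = 4+1+10 = 15 sets the makespan at 15 days.
The longest chain containing B totals 11 days.
So B can slip 13 − 9 = 4 days.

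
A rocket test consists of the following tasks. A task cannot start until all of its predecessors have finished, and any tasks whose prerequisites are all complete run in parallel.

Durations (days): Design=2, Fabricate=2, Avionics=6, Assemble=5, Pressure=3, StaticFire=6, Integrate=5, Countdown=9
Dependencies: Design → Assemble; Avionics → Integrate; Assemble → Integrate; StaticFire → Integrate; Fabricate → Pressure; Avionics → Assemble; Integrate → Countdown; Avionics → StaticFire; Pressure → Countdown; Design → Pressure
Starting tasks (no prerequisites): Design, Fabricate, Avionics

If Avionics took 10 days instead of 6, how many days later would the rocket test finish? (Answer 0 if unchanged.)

4

As given, the longest chain is Avionics→StaticFire→Integrate→Countdown = 6+6+5+9 = 26, so the finish is 26 days.
Avionics lies on that path, so at 10 days the path becomes 30 days.
No other chain overtakes it, so the finish is 30 days.
Change in finish: 30 − 26 = +4 days.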